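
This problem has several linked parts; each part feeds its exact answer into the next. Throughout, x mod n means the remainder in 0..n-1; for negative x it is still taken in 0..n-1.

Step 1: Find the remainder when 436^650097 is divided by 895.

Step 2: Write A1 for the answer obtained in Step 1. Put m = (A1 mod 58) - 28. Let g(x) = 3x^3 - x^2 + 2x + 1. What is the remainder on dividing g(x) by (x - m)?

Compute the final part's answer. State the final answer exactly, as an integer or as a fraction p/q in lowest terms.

Step 1: squarings mod 895: 436^1=436, 436^2=356, 436^4=541, 436^8=16, 436^16=256, 436^32=201, 436^64=126, 436^128=661, 436^256=161, 436^512=861, 436^1024=261, 436^2048=101, 436^4096=356, 436^8192=541, 436^16384=16, 436^32768=256, 436^65536=201, 436^131072=126, 436^262144=661, 436^524288=161; 436^650097 = 436^1 * 436^16 * 436^32 * 436^64 * 436^256 * 436^512 * 436^2048 * 436^8192 * 436^16384 * 436^32768 * 436^65536 * 436^524288 = 606 (mod 895); answer 606
Step 2: A1 = 606; m = -2; remainder = value at the root: 3*(-2)^3 - 1*(-2)^2 + 2*(-2)^1 + 1 = (-24) + (-4) + (-4) + (1) = -31; answer -31

-31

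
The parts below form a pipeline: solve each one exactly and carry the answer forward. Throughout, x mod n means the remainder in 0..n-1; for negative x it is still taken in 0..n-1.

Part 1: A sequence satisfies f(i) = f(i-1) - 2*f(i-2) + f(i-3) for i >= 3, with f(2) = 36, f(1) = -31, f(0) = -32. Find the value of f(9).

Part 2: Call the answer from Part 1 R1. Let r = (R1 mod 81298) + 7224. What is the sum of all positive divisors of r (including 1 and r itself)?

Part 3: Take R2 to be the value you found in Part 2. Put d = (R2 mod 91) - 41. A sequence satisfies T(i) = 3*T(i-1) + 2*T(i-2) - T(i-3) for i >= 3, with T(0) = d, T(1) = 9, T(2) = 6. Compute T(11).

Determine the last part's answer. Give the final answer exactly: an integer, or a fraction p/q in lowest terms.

Part 1: f(3) = 1*(36) - 2*(-31) + 1*(-32) = 66; iterating: f(3)=66, f(4)=-37, f(5)=-133, f(6)=7, f(7)=236, f(8)=89, f(9)=-376; answer -376
Part 2: R1 = -376; r = 88146; 88146 = 2 * 3^2 * 59 * 83; sigma = (1 + 2) * (1 + 3 + 9) * (1 + 59) * (1 + 83) = 3 * 13 * 60 * 84 = 196560; answer 196560
Part 3: R2 = 196560; d = -41; T(3) = 3*(6) + 2*(9) - 1*(-41) = 77; iterating: T(3)=77, T(4)=234, T(5)=850, T(6)=2941, T(7)=10289, T(8)=35899, T(9)=125334, T(10)=437511, T(11)=1527302; answer 1527302

1527302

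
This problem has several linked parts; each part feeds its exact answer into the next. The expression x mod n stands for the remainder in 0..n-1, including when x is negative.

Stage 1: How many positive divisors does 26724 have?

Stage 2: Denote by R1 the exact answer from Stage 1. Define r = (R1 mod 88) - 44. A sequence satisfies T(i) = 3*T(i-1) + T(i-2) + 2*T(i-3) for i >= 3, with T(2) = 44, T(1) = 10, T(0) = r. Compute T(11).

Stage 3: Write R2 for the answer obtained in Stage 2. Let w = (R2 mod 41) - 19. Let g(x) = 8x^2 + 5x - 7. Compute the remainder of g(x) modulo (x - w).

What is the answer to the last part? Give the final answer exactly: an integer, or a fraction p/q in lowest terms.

3626

Stage 1: 26724 = 2^2 * 3 * 17 * 131; number of divisors = (2+1) * (1+1) * (1+1) * (1+1) = 24; answer 24
Stage 2: R1 = 24; r = -20; T(3) = 3*(44) + 1*(10) + 2*(-20) = 102; iterating: T(3)=102, T(4)=370, T(5)=1300, T(6)=4474, T(7)=15462, T(8)=53460, T(9)=184790, T(10)=638754, T(11)=2207972; answer 2207972
Stage 3: R2 = 2207972; w = 21; remainder = value at the root: 8*(21)^2 + 5*(21)^1 - 7 = (3528) + (105) + (-7) = 3626; answer 3626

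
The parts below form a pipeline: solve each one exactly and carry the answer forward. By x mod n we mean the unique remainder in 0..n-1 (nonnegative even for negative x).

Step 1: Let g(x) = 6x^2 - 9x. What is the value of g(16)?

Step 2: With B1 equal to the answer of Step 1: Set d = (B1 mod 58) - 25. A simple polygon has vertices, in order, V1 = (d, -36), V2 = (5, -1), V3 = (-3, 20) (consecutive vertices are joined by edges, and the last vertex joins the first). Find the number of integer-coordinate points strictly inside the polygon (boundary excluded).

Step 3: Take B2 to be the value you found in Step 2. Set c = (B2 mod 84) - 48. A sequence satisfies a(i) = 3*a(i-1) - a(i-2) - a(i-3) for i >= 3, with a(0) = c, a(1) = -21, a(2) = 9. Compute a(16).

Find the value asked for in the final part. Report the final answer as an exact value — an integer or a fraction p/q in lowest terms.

9298304

Step 1: 6*(16)^2 - 9*(16)^1 = (1536) + (-144) = 1392; answer 1392
Step 2: B1 = 1392; d = -25; cross terms: (-25*-1 - 5*-36)=205, (5*20 - -3*-1)=97, (-3*-36 - -25*20)=608; twice the area = |910| = 910; area = 455; boundary points = 5 + 1 + 2 = 8; strictly interior points = area - boundary/2 + 1 = 452; answer 452
Step 3: B2 = 452; c = -16; a(3) = 3*(9) - 1*(-21) - 1*(-16) = 64; iterating: a(3)=64, a(4)=204, a(5)=539, a(6)=1349, a(7)=3304, a(8)=8024, a(9)=19419, a(10)=46929, a(11)=113344, a(12)=273684, a(13)=660779, a(14)=1595309, a(15)=3851464, a(16)=9298304; answer 9298304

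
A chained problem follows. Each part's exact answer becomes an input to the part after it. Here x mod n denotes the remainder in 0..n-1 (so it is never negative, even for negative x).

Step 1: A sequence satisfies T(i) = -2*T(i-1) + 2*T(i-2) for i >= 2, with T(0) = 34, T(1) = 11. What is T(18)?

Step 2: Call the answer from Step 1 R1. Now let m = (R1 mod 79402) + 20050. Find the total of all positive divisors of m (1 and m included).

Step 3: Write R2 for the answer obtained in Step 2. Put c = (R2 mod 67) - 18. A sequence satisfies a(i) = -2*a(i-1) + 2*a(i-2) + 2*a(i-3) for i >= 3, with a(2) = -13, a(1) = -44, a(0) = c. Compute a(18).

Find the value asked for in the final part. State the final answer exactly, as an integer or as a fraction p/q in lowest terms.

Step 1: T(2) = -2*(11) + 2*(34) = 46; iterating: T(2)=46, T(3)=-70, T(4)=232, T(5)=-604, T(6)=1672, T(7)=-4552, T(8)=12448, T(9)=-34000, T(10)=92896, T(11)=-253792, T(12)=693376, T(13)=-1894336, T(14)=5175424, T(15)=-14139520, T(16)=38629888, T(17)=-105538816, T(18)=288337408; answer 288337408
Step 2: R1 = 288337408; m = 48796; 48796 = 2^2 * 11 * 1109; sigma = (1 + 2 + 4) * (1 + 11) * (1 + 1109) = 7 * 12 * 1110 = 93240; answer 93240
Step 3: R2 = 93240; c = 25; a(3) = -2*(-13) + 2*(-44) + 2*(25) = -12; iterating: a(3)=-12, a(4)=-90, a(5)=130, a(6)=-464, a(7)=1008, a(8)=-2684, a(9)=6456, a(10)=-16264, a(11)=40072, a(12)=-99760, a(13)=247136, a(14)=-613648, a(15)=1522048, a(16)=-3777120, a(17)=9371040, a(18)=-23252224; answer -23252224

-23252224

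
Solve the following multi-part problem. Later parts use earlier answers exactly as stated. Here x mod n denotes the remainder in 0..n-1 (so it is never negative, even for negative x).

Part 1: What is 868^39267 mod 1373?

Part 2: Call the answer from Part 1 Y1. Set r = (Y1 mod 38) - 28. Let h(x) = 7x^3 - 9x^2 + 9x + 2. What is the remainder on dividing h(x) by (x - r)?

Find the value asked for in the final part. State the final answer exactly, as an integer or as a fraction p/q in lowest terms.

Part 1: squarings mod 1373: 868^1=868, 868^2=1020, 868^4=1039, 868^8=343, 868^16=944, 868^32=59, 868^64=735, 868^128=636, 868^256=834, 868^512=818, 868^1024=473, 868^2048=1303, 868^4096=781, 868^8192=349, 868^16384=977, 868^32768=294; 868^39267 = 868^1 * 868^2 * 868^32 * 868^64 * 868^256 * 868^2048 * 868^4096 * 868^32768 = 60 (mod 1373); answer 60
Part 2: Y1 = 60; r = -6; remainder = value at the root: 7*(-6)^3 - 9*(-6)^2 + 9*(-6)^1 + 2 = (-1512) + (-324) + (-54) + (2) = -1888; answer -1888

-1888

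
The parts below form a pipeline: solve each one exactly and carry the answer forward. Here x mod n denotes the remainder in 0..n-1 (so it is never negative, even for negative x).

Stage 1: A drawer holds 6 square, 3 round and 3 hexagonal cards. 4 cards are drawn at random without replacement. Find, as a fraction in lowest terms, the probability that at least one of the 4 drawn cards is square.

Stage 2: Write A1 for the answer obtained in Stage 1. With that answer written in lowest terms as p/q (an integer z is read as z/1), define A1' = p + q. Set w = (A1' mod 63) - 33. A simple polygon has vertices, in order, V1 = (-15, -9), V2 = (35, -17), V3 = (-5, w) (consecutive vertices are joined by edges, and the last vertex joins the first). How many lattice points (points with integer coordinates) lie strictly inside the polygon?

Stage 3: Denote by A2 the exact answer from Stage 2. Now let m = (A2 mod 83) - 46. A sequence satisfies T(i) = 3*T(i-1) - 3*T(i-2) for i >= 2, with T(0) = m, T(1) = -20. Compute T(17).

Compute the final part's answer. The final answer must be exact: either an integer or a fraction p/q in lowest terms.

Stage 1: total draws C(12,4) = 495; complement C(6,4) = 15; favorable 495 - 15 = 480; P = 32/33; answer 32/33
Stage 2: A1 = 32/33; threaded value p + q = 65; w = -31; cross terms: (-15*-17 - 35*-9)=570, (35*-31 - -5*-17)=-1170, (-5*-9 - -15*-31)=-420; twice the area = |-1020| = 1020; area = 510; boundary points = 2 + 2 + 2 = 6; strictly interior points = area - boundary/2 + 1 = 508; answer 508
Stage 3: A2 = 508; m = -36; T(2) = 3*(-20) - 3*(-36) = 48; iterating: T(2)=48, T(3)=204, T(4)=468, T(5)=792, T(6)=972, T(7)=540, T(8)=-1296, T(9)=-5508, T(10)=-12636, T(11)=-21384, T(12)=-26244, T(13)=-14580, T(14)=34992, T(15)=148716, T(16)=341172, T(17)=577368; answer 577368

577368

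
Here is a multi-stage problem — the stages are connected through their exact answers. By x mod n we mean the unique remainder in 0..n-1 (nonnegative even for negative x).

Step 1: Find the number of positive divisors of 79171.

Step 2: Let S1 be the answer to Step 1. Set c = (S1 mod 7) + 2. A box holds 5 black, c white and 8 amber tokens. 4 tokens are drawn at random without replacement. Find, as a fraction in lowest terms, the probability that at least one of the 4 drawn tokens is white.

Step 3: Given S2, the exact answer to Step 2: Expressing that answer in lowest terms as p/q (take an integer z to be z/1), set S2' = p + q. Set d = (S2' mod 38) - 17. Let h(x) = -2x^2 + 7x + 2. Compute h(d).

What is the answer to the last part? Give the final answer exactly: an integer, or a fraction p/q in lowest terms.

Step 1: 79171 = 41 * 1931; number of divisors = (1+1) * (1+1) = 4; answer 4
Step 2: S1 = 4; c = 6; total draws C(19,4) = 3876; complement C(13,4) = 715; favorable 3876 - 715 = 3161; P = 3161/3876; answer 3161/3876
Step 3: S2 = 3161/3876; threaded value p + q = 7037; d = -10; -2*(-10)^2 + 7*(-10)^1 + 2 = (-200) + (-70) + (2) = -268; answer -268

-268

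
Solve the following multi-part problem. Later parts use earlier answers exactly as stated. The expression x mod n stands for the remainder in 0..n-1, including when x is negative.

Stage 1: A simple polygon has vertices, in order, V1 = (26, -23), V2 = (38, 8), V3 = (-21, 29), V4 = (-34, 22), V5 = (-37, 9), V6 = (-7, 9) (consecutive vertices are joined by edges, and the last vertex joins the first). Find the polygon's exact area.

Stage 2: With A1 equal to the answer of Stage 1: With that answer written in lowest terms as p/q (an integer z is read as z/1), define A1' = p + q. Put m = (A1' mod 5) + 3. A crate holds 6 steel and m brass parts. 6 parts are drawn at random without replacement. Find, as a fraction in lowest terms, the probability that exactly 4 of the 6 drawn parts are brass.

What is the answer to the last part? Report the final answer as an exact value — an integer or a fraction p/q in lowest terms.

75/308

Stage 1: cross terms: (26*8 - 38*-23)=1082, (38*29 - -21*8)=1270, (-21*22 - -34*29)=524, (-34*9 - -37*22)=508, (-37*9 - -7*9)=-270, (-7*-23 - 26*9)=-73; twice the area = |3041| = 3041; area = 3041/2; answer 3041/2
Stage 2: A1 = 3041/2; threaded value p + q = 3043; m = 6; total draws C(12,6) = 924; favorable C(6,4)*C(6,2) = 225; P = 75/308; answer 75/308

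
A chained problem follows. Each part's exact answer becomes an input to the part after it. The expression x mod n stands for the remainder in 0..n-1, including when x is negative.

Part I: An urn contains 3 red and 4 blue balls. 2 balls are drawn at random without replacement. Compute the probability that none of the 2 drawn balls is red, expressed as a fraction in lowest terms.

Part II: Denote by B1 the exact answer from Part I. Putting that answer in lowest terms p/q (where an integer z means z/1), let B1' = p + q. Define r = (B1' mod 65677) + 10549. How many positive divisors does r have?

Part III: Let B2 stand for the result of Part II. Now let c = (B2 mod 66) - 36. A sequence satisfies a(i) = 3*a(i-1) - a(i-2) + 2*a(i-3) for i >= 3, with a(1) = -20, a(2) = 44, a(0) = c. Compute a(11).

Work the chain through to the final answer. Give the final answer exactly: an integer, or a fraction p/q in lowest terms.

326284

Part I: total draws C(7,2) = 21; favorable C(4,2) = 6; P = 2/7; answer 2/7
Part II: B1 = 2/7; threaded value p + q = 9; r = 10558; 10558 = 2 * 5279; number of divisors = (1+1) * (1+1) = 4; answer 4
Part III: B2 = 4; c = -32; a(3) = 3*(44) - 1*(-20) + 2*(-32) = 88; iterating: a(3)=88, a(4)=180, a(5)=540, a(6)=1616, a(7)=4668, a(8)=13468, a(9)=38968, a(10)=112772, a(11)=326284; answer 326284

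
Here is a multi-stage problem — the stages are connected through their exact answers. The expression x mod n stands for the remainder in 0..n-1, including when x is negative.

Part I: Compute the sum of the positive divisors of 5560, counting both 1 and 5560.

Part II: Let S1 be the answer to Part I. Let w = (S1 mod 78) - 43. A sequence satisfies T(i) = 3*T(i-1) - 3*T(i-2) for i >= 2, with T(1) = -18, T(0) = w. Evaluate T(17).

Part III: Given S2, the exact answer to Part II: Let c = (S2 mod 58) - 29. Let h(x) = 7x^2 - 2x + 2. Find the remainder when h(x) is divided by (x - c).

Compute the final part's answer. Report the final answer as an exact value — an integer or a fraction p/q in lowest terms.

2306

Part I: 5560 = 2^3 * 5 * 139; sigma = (1 + 2 + 4 + 8) * (1 + 5) * (1 + 139) = 15 * 6 * 140 = 12600; answer 12600
Part II: S1 = 12600; w = -1; T(2) = 3*(-18) - 3*(-1) = -51; iterating: T(2)=-51, T(3)=-99, T(4)=-144, T(5)=-135, T(6)=27, T(7)=486, T(8)=1377, T(9)=2673, T(10)=3888, T(11)=3645, T(12)=-729, T(13)=-13122, T(14)=-37179, T(15)=-72171, T(16)=-104976, T(17)=-98415; answer -98415
Part III: S2 = -98415; c = -18; remainder = value at the root: 7*(-18)^2 - 2*(-18)^1 + 2 = (2268) + (36) + (2) = 2306; answer 2306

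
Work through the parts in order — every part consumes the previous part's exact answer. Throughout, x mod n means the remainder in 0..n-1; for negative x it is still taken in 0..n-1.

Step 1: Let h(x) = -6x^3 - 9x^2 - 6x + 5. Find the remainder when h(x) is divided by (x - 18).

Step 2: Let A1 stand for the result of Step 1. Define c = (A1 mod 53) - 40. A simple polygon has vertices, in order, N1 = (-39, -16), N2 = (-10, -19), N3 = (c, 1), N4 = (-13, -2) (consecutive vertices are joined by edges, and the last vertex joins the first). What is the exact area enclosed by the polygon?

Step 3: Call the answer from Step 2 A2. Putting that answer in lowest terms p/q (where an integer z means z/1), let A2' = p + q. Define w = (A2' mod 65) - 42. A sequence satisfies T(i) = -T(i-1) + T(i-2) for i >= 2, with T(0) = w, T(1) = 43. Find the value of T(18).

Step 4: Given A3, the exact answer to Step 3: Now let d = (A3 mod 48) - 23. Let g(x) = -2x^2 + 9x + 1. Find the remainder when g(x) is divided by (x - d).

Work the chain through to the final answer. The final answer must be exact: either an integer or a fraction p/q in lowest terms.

Step 1: remainder = value at the root: -6*(18)^3 - 9*(18)^2 - 6*(18)^1 + 5 = (-34992) + (-2916) + (-108) + (5) = -38011; answer -38011
Step 2: A1 = -38011; c = 3; cross terms: (-39*-19 - -10*-16)=581, (-10*1 - 3*-19)=47, (3*-2 - -13*1)=7, (-13*-16 - -39*-2)=130; twice the area = |765| = 765; area = 765/2; answer 765/2
Step 3: A2 = 765/2; threaded value p + q = 767; w = 10; T(2) = -1*(43) + 1*(10) = -33; iterating: T(2)=-33, T(3)=76, T(4)=-109, T(5)=185, T(6)=-294, T(7)=479, T(8)=-773, T(9)=1252, T(10)=-2025, T(11)=3277, T(12)=-5302, T(13)=8579, T(14)=-13881, T(15)=22460, T(16)=-36341, T(17)=58801, T(18)=-95142; answer -95142
Step 4: A3 = -95142; d = 19; remainder = value at the root: -2*(19)^2 + 9*(19)^1 + 1 = (-722) + (171) + (1) = -550; answer -550

-550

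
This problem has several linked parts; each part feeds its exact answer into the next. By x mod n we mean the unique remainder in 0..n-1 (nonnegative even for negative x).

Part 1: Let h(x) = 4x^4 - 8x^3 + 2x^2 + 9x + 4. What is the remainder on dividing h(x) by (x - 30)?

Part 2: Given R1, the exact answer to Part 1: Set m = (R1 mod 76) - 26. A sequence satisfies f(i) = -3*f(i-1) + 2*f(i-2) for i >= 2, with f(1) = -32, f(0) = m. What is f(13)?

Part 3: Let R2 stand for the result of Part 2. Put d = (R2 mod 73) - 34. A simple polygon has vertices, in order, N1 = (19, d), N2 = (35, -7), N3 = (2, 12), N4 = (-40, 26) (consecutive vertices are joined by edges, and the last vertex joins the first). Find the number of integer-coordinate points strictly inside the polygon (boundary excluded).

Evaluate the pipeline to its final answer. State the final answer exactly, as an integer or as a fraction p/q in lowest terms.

237

Part 1: remainder = value at the root: 4*(30)^4 - 8*(30)^3 + 2*(30)^2 + 9*(30)^1 + 4 = (3240000) + (-216000) + (1800) + (270) + (4) = 3026074; answer 3026074
Part 2: R1 = 3026074; m = 32; f(2) = -3*(-32) + 2*(32) = 160; iterating: f(2)=160, f(3)=-544, f(4)=1952, f(5)=-6944, f(6)=24736, f(7)=-88096, f(8)=313760, f(9)=-1117472, f(10)=3979936, f(11)=-14174752, f(12)=50484128, f(13)=-179801888; answer -179801888
Part 3: R2 = -179801888; d = -2; cross terms: (19*-7 - 35*-2)=-63, (35*12 - 2*-7)=434, (2*26 - -40*12)=532, (-40*-2 - 19*26)=-414; twice the area = |489| = 489; area = 489/2; boundary points = 1 + 1 + 14 + 1 = 17; strictly interior points = area - boundary/2 + 1 = 237; answer 237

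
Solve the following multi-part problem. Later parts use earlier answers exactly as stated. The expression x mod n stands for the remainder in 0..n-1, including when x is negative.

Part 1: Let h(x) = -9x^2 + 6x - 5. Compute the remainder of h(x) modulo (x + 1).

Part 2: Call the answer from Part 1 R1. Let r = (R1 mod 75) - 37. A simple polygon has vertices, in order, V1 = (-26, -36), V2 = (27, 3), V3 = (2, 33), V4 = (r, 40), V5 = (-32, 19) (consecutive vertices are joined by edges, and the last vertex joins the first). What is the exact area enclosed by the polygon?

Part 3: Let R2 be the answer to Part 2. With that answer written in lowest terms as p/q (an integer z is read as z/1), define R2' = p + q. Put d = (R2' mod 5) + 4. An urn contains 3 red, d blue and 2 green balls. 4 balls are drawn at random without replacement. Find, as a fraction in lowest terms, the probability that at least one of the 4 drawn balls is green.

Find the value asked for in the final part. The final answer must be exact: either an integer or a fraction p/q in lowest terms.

Part 1: remainder = value at the root: -9*(-1)^2 + 6*(-1)^1 - 5 = (-9) + (-6) + (-5) = -20; answer -20
Part 2: R1 = -20; r = 18; cross terms: (-26*3 - 27*-36)=894, (27*33 - 2*3)=885, (2*40 - 18*33)=-514, (18*19 - -32*40)=1622, (-32*-36 - -26*19)=1646; twice the area = |4533| = 4533; area = 4533/2; answer 4533/2
Part 3: R2 = 4533/2; threaded value p + q = 4535; d = 4; total draws C(9,4) = 126; complement C(7,4) = 35; favorable 126 - 35 = 91; P = 13/18; answer 13/18

13/18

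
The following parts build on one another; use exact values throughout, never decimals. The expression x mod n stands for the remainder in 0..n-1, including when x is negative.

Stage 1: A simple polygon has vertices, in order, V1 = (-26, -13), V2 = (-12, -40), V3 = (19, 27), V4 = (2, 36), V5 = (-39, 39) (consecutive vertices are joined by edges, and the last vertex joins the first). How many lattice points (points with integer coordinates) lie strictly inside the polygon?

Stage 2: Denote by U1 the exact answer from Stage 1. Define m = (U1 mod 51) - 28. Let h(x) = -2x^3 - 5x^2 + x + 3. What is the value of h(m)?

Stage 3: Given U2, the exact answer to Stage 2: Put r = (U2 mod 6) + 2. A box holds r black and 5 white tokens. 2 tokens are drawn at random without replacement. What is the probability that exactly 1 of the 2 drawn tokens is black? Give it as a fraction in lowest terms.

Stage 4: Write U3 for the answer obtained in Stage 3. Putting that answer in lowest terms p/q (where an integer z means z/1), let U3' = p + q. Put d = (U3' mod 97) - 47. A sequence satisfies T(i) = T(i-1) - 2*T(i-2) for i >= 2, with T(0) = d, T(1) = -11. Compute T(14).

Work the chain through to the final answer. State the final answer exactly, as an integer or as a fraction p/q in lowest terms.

915

Stage 1: cross terms: (-26*-40 - -12*-13)=884, (-12*27 - 19*-40)=436, (19*36 - 2*27)=630, (2*39 - -39*36)=1482, (-39*-13 - -26*39)=1521; twice the area = |4953| = 4953; area = 4953/2; boundary points = 1 + 1 + 1 + 1 + 13 = 17; strictly interior points = area - boundary/2 + 1 = 2469; answer 2469
Stage 2: U1 = 2469; m = -7; -2*(-7)^3 - 5*(-7)^2 + 1*(-7)^1 + 3 = (686) + (-245) + (-7) + (3) = 437; answer 437
Stage 3: U2 = 437; r = 7; total draws C(12,2) = 66; favorable C(7,1)*C(5,1) = 35; P = 35/66; answer 35/66
Stage 4: U3 = 35/66; threaded value p + q = 101; d = -43; T(2) = 1*(-11) - 2*(-43) = 75; iterating: T(2)=75, T(3)=97, T(4)=-53, T(5)=-247, T(6)=-141, T(7)=353, T(8)=635, T(9)=-71, T(10)=-1341, T(11)=-1199, T(12)=1483, T(13)=3881, T(14)=915; answer 915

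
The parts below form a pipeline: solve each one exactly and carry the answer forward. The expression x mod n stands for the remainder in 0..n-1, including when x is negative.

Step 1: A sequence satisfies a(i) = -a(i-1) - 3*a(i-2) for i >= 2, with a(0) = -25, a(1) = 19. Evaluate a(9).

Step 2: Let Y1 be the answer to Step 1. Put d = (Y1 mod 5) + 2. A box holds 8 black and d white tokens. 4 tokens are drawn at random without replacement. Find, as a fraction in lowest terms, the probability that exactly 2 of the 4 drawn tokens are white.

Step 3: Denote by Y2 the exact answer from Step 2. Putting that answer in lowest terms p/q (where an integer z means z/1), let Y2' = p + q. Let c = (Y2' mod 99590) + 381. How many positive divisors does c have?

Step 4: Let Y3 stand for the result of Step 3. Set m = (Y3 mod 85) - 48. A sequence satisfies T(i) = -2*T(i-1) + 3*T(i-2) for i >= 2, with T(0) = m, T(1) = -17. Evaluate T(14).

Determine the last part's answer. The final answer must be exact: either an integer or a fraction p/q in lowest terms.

-27502106

Step 1: a(2) = -1*(19) - 3*(-25) = 56; iterating: a(2)=56, a(3)=-113, a(4)=-55, a(5)=394, a(6)=-229, a(7)=-953, a(8)=1640, a(9)=1219; answer 1219
Step 2: Y1 = 1219; d = 6; total draws C(14,4) = 1001; favorable C(6,2)*C(8,2) = 420; P = 60/143; answer 60/143
Step 3: Y2 = 60/143; threaded value p + q = 203; c = 584; 584 = 2^3 * 73; number of divisors = (3+1) * (1+1) = 8; answer 8
Step 4: Y3 = 8; m = -40; T(2) = -2*(-17) + 3*(-40) = -86; iterating: T(2)=-86, T(3)=121, T(4)=-500, T(5)=1363, T(6)=-4226, T(7)=12541, T(8)=-37760, T(9)=113143, T(10)=-339566, T(11)=1018561, T(12)=-3055820, T(13)=9167323, T(14)=-27502106; answer -27502106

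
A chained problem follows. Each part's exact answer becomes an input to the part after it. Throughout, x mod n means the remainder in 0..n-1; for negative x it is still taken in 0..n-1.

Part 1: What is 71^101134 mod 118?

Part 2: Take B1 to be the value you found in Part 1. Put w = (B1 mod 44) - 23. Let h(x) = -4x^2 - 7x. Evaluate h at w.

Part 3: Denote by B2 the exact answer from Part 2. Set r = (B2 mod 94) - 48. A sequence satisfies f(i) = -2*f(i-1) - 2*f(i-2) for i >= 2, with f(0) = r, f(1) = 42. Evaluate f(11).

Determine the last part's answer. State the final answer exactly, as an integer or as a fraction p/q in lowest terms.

Part 1: squarings mod 118: 71^1=71, 71^2=85, 71^4=27, 71^8=21, 71^16=87, 71^32=17, 71^64=53, 71^128=95, 71^256=57, 71^512=63, 71^1024=75, 71^2048=79, 71^4096=105, 71^8192=51, 71^16384=5, 71^32768=25, 71^65536=35; 71^101134 = 71^2 * 71^4 * 71^8 * 71^256 * 71^512 * 71^2048 * 71^32768 * 71^65536 = 3 (mod 118); answer 3
Part 2: B1 = 3; w = -20; -4*(-20)^2 - 7*(-20)^1 = (-1600) + (140) = -1460; answer -1460
Part 3: B2 = -1460; r = -4; f(2) = -2*(42) - 2*(-4) = -76; iterating: f(2)=-76, f(3)=68, f(4)=16, f(5)=-168, f(6)=304, f(7)=-272, f(8)=-64, f(9)=672, f(10)=-1216, f(11)=1088; answer 1088

1088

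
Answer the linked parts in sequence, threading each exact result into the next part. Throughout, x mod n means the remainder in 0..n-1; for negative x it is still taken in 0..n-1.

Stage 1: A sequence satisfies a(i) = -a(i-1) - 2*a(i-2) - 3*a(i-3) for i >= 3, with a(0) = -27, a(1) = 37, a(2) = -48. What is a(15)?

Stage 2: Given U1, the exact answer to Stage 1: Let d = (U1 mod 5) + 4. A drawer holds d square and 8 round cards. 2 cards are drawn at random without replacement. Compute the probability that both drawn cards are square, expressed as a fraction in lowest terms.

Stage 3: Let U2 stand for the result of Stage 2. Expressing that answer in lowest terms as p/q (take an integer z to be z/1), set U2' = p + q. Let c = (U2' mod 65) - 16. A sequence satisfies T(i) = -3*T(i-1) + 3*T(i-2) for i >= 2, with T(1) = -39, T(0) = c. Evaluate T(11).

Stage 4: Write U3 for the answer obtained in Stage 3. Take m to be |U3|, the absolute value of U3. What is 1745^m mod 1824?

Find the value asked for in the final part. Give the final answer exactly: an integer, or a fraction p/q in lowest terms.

305

Stage 1: a(3) = -1*(-48) - 2*(37) - 3*(-27) = 55; iterating: a(3)=55, a(4)=-70, a(5)=104, a(6)=-129, a(7)=131, a(8)=-185, a(9)=310, a(10)=-333, a(11)=268, a(12)=-532, a(13)=995, a(14)=-735, a(15)=341; answer 341
Stage 2: U1 = 341; d = 5; total draws C(13,2) = 78; favorable C(5,2) = 10; P = 5/39; answer 5/39
Stage 3: U2 = 5/39; threaded value p + q = 44; c = 28; T(2) = -3*(-39) + 3*(28) = 201; iterating: T(2)=201, T(3)=-720, T(4)=2763, T(5)=-10449, T(6)=39636, T(7)=-150255, T(8)=569673, T(9)=-2159784, T(10)=8188371, T(11)=-31044465; answer -31044465
Stage 4: U3 = -31044465; m = 31044465; squarings mod 1824: 1745^1=1745, 1745^2=769, 1745^4=385, 1745^8=481, 1745^16=1537, 1745^32=289, 1745^64=1441, 1745^128=769, 1745^256=385, 1745^512=481, 1745^1024=1537, 1745^2048=289, 1745^4096=1441, 1745^8192=769, 1745^16384=385, 1745^32768=481, 1745^65536=1537, 1745^131072=289, 1745^262144=1441, 1745^524288=769, 1745^1048576=385, 1745^2097152=481, 1745^4194304=1537, 1745^8388608=289, 1745^16777216=1441; 1745^31044465 = 1745^1 * 1745^16 * 1745^32 * 1745^64 * 1745^256 * 1745^512 * 1745^4096 * 1745^8192 * 1745^32768 * 1745^65536 * 1745^524288 * 1745^1048576 * 1745^4194304 * 1745^8388608 * 1745^16777216 = 305 (mod 1824); answer 305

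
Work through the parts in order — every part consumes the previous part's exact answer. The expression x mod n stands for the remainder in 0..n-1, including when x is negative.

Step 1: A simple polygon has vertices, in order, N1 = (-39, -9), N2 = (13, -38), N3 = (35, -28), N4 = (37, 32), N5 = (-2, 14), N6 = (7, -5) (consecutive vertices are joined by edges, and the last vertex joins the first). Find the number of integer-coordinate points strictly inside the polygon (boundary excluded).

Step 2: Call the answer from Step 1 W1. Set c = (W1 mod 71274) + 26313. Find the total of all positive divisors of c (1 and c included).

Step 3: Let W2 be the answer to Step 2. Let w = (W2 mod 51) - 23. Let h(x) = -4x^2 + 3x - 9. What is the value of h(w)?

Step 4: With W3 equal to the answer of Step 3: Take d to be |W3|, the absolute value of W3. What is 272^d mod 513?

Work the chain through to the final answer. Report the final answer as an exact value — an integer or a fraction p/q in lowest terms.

142

Step 1: cross terms: (-39*-38 - 13*-9)=1599, (13*-28 - 35*-38)=966, (35*32 - 37*-28)=2156, (37*14 - -2*32)=582, (-2*-5 - 7*14)=-88, (7*-9 - -39*-5)=-258; twice the area = |4957| = 4957; area = 4957/2; boundary points = 1 + 2 + 2 + 3 + 1 + 2 = 11; strictly interior points = area - boundary/2 + 1 = 2474; answer 2474
Step 2: W1 = 2474; c = 28787; 28787 = 11 * 2617; sigma = (1 + 11) * (1 + 2617) = 12 * 2618 = 31416; answer 31416
Step 3: W2 = 31416; w = -23; -4*(-23)^2 + 3*(-23)^1 - 9 = (-2116) + (-69) + (-9) = -2194; answer -2194
Step 4: W3 = -2194; d = 2194; squarings mod 513: 272^1=272, 272^2=112, 272^4=232, 272^8=472, 272^16=142, 272^32=157, 272^64=25, 272^128=112, 272^256=232, 272^512=472, 272^1024=142, 272^2048=157; 272^2194 = 272^2 * 272^16 * 272^128 * 272^2048 = 142 (mod 513); answer 142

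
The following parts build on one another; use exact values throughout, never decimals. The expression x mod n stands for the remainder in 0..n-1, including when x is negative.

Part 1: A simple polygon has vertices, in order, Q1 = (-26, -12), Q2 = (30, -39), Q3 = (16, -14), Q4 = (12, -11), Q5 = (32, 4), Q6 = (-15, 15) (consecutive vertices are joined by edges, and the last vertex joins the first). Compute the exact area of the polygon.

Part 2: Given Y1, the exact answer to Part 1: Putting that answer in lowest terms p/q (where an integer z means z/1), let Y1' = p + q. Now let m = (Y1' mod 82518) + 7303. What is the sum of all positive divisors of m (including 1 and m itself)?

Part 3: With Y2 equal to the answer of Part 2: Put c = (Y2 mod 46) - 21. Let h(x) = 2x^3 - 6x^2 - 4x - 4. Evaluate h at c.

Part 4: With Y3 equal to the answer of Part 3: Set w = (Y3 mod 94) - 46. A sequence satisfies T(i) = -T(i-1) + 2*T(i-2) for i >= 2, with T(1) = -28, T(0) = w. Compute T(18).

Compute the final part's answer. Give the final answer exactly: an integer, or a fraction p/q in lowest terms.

-873848

Part 1: cross terms: (-26*-39 - 30*-12)=1374, (30*-14 - 16*-39)=204, (16*-11 - 12*-14)=-8, (12*4 - 32*-11)=400, (32*15 - -15*4)=540, (-15*-12 - -26*15)=570; twice the area = |3080| = 3080; area = 1540; answer 1540
Part 2: Y1 = 1540; threaded value p + q = 1541; m = 8844; 8844 = 2^2 * 3 * 11 * 67; sigma = (1 + 2 + 4) * (1 + 3) * (1 + 11) * (1 + 67) = 7 * 4 * 12 * 68 = 22848; answer 22848
Part 3: Y2 = 22848; c = 11; 2*(11)^3 - 6*(11)^2 - 4*(11)^1 - 4 = (2662) + (-726) + (-44) + (-4) = 1888; answer 1888
Part 4: Y3 = 1888; w = -38; T(2) = -1*(-28) + 2*(-38) = -48; iterating: T(2)=-48, T(3)=-8, T(4)=-88, T(5)=72, T(6)=-248, T(7)=392, T(8)=-888, T(9)=1672, T(10)=-3448, T(11)=6792, T(12)=-13688, T(13)=27272, T(14)=-54648, T(15)=109192, T(16)=-218488, T(17)=436872, T(18)=-873848; answer -873848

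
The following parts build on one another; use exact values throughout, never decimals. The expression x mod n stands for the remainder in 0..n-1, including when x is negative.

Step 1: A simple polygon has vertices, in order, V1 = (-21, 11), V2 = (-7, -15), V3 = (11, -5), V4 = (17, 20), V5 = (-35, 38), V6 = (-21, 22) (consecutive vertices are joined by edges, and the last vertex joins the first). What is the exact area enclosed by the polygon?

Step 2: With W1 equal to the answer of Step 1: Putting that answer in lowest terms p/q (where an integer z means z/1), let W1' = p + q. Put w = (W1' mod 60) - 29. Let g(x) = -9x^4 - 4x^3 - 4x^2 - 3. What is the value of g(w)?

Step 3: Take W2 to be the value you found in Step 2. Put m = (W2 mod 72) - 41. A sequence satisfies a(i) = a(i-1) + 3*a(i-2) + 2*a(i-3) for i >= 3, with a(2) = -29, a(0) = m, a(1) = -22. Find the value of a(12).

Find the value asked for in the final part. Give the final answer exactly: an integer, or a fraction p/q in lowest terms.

-382771

Step 1: cross terms: (-21*-15 - -7*11)=392, (-7*-5 - 11*-15)=200, (11*20 - 17*-5)=305, (17*38 - -35*20)=1346, (-35*22 - -21*38)=28, (-21*11 - -21*22)=231; twice the area = |2502| = 2502; area = 1251; answer 1251
Step 2: W1 = 1251; threaded value p + q = 1252; w = 23; -9*(23)^4 - 4*(23)^3 - 4*(23)^2 - 3 = (-2518569) + (-48668) + (-2116) + (-3) = -2569356; answer -2569356
Step 3: W2 = -2569356; m = -5; a(3) = 1*(-29) + 3*(-22) + 2*(-5) = -105; iterating: a(3)=-105, a(4)=-236, a(5)=-609, a(6)=-1527, a(7)=-3826, a(8)=-9625, a(9)=-24157, a(10)=-60684, a(11)=-152405, a(12)=-382771; answer -382771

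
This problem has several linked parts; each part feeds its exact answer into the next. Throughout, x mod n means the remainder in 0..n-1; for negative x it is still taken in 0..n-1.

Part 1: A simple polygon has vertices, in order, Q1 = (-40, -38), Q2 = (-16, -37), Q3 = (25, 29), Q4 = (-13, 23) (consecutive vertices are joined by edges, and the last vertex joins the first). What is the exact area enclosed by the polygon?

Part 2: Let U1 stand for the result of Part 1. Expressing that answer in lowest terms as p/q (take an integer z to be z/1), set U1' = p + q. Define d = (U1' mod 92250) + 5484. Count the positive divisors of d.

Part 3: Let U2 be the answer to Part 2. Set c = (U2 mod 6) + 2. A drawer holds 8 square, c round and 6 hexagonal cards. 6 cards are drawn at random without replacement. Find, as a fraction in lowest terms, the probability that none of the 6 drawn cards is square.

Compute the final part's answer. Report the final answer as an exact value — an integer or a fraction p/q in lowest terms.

Part 1: cross terms: (-40*-37 - -16*-38)=872, (-16*29 - 25*-37)=461, (25*23 - -13*29)=952, (-13*-38 - -40*23)=1414; twice the area = |3699| = 3699; area = 3699/2; answer 3699/2
Part 2: U1 = 3699/2; threaded value p + q = 3701; d = 9185; 9185 = 5 * 11 * 167; number of divisors = (1+1) * (1+1) * (1+1) = 8; answer 8
Part 3: U2 = 8; c = 4; total draws C(18,6) = 18564; favorable C(10,6) = 210; P = 5/442; answer 5/442

5/442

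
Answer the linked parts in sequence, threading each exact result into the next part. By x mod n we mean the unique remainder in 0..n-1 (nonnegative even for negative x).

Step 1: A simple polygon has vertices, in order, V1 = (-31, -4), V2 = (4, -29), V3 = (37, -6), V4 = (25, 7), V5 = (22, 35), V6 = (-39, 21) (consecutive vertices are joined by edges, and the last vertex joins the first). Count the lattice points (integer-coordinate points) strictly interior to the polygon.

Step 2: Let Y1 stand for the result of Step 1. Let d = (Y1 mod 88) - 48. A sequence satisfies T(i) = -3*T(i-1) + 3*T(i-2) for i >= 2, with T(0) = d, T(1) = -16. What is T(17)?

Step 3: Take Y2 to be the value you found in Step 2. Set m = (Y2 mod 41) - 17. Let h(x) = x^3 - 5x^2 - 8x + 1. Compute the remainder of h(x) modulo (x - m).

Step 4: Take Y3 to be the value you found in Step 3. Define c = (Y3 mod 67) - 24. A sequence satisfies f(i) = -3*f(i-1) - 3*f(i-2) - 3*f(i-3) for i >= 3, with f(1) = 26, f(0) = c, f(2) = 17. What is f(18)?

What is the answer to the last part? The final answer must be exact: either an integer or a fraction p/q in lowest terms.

17333433

Step 1: cross terms: (-31*-29 - 4*-4)=915, (4*-6 - 37*-29)=1049, (37*7 - 25*-6)=409, (25*35 - 22*7)=721, (22*21 - -39*35)=1827, (-39*-4 - -31*21)=807; twice the area = |5728| = 5728; area = 2864; boundary points = 5 + 1 + 1 + 1 + 1 + 1 = 10; strictly interior points = area - boundary/2 + 1 = 2860; answer 2860
Step 2: Y1 = 2860; d = -4; T(2) = -3*(-16) + 3*(-4) = 36; iterating: T(2)=36, T(3)=-156, T(4)=576, T(5)=-2196, T(6)=8316, T(7)=-31536, T(8)=119556, T(9)=-453276, T(10)=1718496, T(11)=-6515316, T(12)=24701436, T(13)=-93650256, T(14)=355055076, T(15)=-1346115996, T(16)=5103513216, T(17)=-19348887636; answer -19348887636
Step 3: Y2 = -19348887636; m = -4; remainder = value at the root: 1*(-4)^3 - 5*(-4)^2 - 8*(-4)^1 + 1 = (-64) + (-80) + (32) + (1) = -111; answer -111
Step 4: Y3 = -111; c = -1; f(3) = -3*(17) - 3*(26) - 3*(-1) = -126; iterating: f(3)=-126, f(4)=249, f(5)=-420, f(6)=891, f(7)=-2160, f(8)=5067, f(9)=-11394, f(10)=25461, f(11)=-57402, f(12)=130005, f(13)=-294192, f(14)=664767, f(15)=-1501740, f(16)=3393495, f(17)=-7669566, f(18)=17333433; answer 17333433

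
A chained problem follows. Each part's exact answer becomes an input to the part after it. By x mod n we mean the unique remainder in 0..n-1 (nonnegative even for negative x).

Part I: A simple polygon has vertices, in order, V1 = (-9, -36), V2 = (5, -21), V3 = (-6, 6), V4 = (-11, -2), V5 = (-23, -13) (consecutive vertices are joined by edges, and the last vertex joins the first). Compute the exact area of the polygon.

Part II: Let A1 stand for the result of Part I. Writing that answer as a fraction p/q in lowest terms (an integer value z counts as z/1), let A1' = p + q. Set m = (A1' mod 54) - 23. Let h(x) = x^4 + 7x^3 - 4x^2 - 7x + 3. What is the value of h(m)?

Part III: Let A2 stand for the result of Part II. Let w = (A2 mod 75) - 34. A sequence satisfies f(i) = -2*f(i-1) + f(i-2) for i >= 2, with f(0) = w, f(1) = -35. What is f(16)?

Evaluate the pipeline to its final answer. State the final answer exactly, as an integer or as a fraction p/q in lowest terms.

12773645

Part I: cross terms: (-9*-21 - 5*-36)=369, (5*6 - -6*-21)=-96, (-6*-2 - -11*6)=78, (-11*-13 - -23*-2)=97, (-23*-36 - -9*-13)=711; twice the area = |1159| = 1159; area = 1159/2; answer 1159/2
Part II: A1 = 1159/2; threaded value p + q = 1161; m = 4; 1*(4)^4 + 7*(4)^3 - 4*(4)^2 - 7*(4)^1 + 3 = (256) + (448) + (-64) + (-28) + (3) = 615; answer 615
Part III: A2 = 615; w = -19; f(2) = -2*(-35) + 1*(-19) = 51; iterating: f(2)=51, f(3)=-137, f(4)=325, f(5)=-787, f(6)=1899, f(7)=-4585, f(8)=11069, f(9)=-26723, f(10)=64515, f(11)=-155753, f(12)=376021, f(13)=-907795, f(14)=2191611, f(15)=-5291017, f(16)=12773645; answer 12773645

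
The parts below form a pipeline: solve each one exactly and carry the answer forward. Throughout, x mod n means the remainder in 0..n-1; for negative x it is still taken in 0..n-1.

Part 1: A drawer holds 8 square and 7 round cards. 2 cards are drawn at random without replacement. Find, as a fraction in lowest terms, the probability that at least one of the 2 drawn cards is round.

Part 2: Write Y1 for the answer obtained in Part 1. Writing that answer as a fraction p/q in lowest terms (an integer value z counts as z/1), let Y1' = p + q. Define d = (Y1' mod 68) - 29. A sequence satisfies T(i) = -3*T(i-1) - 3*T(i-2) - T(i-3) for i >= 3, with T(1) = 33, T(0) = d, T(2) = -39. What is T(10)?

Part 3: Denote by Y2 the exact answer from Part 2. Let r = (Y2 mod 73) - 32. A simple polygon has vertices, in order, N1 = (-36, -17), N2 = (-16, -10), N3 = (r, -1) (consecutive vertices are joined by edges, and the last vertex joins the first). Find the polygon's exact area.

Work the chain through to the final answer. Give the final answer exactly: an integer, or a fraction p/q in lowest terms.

Part 1: total draws C(15,2) = 105; complement C(8,2) = 28; favorable 105 - 28 = 77; P = 11/15; answer 11/15
Part 2: Y1 = 11/15; threaded value p + q = 26; d = -3; T(3) = -3*(-39) - 3*(33) - 1*(-3) = 21; iterating: T(3)=21, T(4)=21, T(5)=-87, T(6)=177, T(7)=-291, T(8)=429, T(9)=-591, T(10)=777; answer 777
Part 3: Y2 = 777; r = 15; cross terms: (-36*-10 - -16*-17)=88, (-16*-1 - 15*-10)=166, (15*-17 - -36*-1)=-291; twice the area = |-37| = 37; area = 37/2; answer 37/2

37/2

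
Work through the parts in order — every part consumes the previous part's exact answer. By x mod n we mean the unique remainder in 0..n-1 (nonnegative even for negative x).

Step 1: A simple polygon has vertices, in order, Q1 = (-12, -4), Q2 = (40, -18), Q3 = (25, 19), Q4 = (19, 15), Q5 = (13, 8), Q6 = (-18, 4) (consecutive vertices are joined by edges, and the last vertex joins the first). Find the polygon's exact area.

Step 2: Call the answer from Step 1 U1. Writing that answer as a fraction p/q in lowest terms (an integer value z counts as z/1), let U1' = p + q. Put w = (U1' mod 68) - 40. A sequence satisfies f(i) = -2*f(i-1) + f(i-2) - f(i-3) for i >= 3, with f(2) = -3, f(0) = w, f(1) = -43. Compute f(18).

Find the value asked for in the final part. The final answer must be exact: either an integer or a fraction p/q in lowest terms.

Step 1: cross terms: (-12*-18 - 40*-4)=376, (40*19 - 25*-18)=1210, (25*15 - 19*19)=14, (19*8 - 13*15)=-43, (13*4 - -18*8)=196, (-18*-4 - -12*4)=120; twice the area = |1873| = 1873; area = 1873/2; answer 1873/2
Step 2: U1 = 1873/2; threaded value p + q = 1875; w = -1; f(3) = -2*(-3) + 1*(-43) - 1*(-1) = -36; iterating: f(3)=-36, f(4)=112, f(5)=-257, f(6)=662, f(7)=-1693, f(8)=4305, f(9)=-10965, f(10)=27928, f(11)=-71126, f(12)=181145, f(13)=-461344, f(14)=1174959, f(15)=-2992407, f(16)=7621117, f(17)=-19409600, f(18)=49432724; answer 49432724

49432724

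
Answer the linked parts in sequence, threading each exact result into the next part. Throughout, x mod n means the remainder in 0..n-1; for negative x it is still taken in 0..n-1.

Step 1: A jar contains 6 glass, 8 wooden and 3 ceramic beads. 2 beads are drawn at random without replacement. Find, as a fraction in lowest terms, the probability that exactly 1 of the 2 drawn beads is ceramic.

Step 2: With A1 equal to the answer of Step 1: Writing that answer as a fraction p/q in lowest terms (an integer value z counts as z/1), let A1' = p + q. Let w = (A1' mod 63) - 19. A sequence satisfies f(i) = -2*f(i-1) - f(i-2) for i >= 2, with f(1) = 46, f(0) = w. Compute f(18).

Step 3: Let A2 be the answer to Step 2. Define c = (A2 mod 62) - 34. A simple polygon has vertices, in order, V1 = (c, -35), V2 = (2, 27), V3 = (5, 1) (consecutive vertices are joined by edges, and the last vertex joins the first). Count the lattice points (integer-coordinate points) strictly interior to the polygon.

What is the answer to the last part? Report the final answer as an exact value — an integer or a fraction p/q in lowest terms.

Step 1: total draws C(17,2) = 136; favorable C(3,1)*C(14,1) = 42; P = 21/68; answer 21/68
Step 2: A1 = 21/68; threaded value p + q = 89; w = 7; f(2) = -2*(46) - 1*(7) = -99; iterating: f(2)=-99, f(3)=152, f(4)=-205, f(5)=258, f(6)=-311, f(7)=364, f(8)=-417, f(9)=470, f(10)=-523, f(11)=576, f(12)=-629, f(13)=682, f(14)=-735, f(15)=788, f(16)=-841, f(17)=894, f(18)=-947; answer -947
Step 3: A2 = -947; c = 11; cross terms: (11*27 - 2*-35)=367, (2*1 - 5*27)=-133, (5*-35 - 11*1)=-186; twice the area = |48| = 48; area = 24; boundary points = 1 + 1 + 6 = 8; strictly interior points = area - boundary/2 + 1 = 21; answer 21

21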